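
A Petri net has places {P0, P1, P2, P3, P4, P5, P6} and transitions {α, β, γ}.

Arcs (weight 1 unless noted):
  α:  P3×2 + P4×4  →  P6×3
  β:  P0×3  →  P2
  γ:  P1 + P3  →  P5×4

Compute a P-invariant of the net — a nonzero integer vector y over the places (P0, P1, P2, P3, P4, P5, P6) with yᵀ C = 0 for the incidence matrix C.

y = (P0:1, P1:0, P2:3, P3:0, P4:0, P5:0, P6:0)

Incidence matrix C (rows=places, cols=transitions):
        α    β    γ
   P0   0   -3    0
   P1   0    0   -1
   P2   0    1    0
   P3  -2    0   -1
   P4  -4    0    0
   P5   0    0    4
   P6   3    0    0

Candidate y = [1, 0, 3, 0, 0, 0, 0]; check y·C column-wise:
  col α: 1·0 + 3·0 + 0·-2 + 0·-4 + 0·3 = 0
  col β: 1·-3 + 3·1 = 0
  col γ: 1·0 + 0·-1 + 3·0 + 0·-1 + 0·4 = 0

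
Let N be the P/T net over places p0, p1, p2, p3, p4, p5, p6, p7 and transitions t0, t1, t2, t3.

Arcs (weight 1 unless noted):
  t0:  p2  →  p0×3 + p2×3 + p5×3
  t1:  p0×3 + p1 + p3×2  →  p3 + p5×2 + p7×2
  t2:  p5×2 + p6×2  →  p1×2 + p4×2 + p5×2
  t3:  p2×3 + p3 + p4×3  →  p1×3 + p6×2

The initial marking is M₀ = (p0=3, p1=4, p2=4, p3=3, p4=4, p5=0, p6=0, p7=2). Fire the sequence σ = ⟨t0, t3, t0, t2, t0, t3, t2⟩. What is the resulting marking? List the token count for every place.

(p0=12, p1=14, p2=4, p3=1, p4=2, p5=9, p6=0, p7=2)

step 1: fire t0:  (p0=3, p1=4, p2=4, p3=3, p4=4, p5=0, p6=0, p7=2) → (p0=6, p1=4, p2=6, p3=3, p4=4, p5=3, p6=0, p7=2)
step 2: fire t3:  (p0=6, p1=4, p2=6, p3=3, p4=4, p5=3, p6=0, p7=2) → (p0=6, p1=7, p2=3, p3=2, p4=1, p5=3, p6=2, p7=2)
step 3: fire t0:  (p0=6, p1=7, p2=3, p3=2, p4=1, p5=3, p6=2, p7=2) → (p0=9, p1=7, p2=5, p3=2, p4=1, p5=6, p6=2, p7=2)
step 4: fire t2:  (p0=9, p1=7, p2=5, p3=2, p4=1, p5=6, p6=2, p7=2) → (p0=9, p1=9, p2=5, p3=2, p4=3, p5=6, p6=0, p7=2)
step 5: fire t0:  (p0=9, p1=9, p2=5, p3=2, p4=3, p5=6, p6=0, p7=2) → (p0=12, p1=9, p2=7, p3=2, p4=3, p5=9, p6=0, p7=2)
step 6: fire t3:  (p0=12, p1=9, p2=7, p3=2, p4=3, p5=9, p6=0, p7=2) → (p0=12, p1=12, p2=4, p3=1, p4=0, p5=9, p6=2, p7=2)
step 7: fire t2:  (p0=12, p1=12, p2=4, p3=1, p4=0, p5=9, p6=2, p7=2) → (p0=12, p1=14, p2=4, p3=1, p4=2, p5=9, p6=0, p7=2)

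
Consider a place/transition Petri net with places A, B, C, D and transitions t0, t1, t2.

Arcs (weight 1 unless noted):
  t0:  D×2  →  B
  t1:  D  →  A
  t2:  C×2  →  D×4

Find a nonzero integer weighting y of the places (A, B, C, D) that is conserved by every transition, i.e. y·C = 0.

y = (A:1, B:2, C:2, D:1)

Incidence matrix C (rows=places, cols=transitions):
       t0   t1   t2
    A   0    1    0
    B   1    0    0
    C   0    0   -2
    D  -2   -1    4

Candidate y = [1, 2, 2, 1]; check y·C column-wise:
  col t0: 1·0 + 2·1 + 2·0 + 1·-2 = 0
  col t1: 1·1 + 2·0 + 2·0 + 1·-1 = 0
  col t2: 1·0 + 2·0 + 2·-2 + 1·4 = 0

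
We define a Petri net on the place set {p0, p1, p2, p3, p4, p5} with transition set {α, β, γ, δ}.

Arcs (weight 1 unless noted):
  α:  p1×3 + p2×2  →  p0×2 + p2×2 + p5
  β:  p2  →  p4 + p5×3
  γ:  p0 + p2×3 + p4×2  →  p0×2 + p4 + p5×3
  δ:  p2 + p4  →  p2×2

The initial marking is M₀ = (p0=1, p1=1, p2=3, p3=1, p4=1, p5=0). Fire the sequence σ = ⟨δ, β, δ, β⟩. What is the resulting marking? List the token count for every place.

(p0=1, p1=1, p2=3, p3=1, p4=1, p5=6)

step 1: fire δ:  (p0=1, p1=1, p2=3, p3=1, p4=1, p5=0) → (p0=1, p1=1, p2=4, p3=1, p4=0, p5=0)
step 2: fire β:  (p0=1, p1=1, p2=4, p3=1, p4=0, p5=0) → (p0=1, p1=1, p2=3, p3=1, p4=1, p5=3)
step 3: fire δ:  (p0=1, p1=1, p2=3, p3=1, p4=1, p5=3) → (p0=1, p1=1, p2=4, p3=1, p4=0, p5=3)
step 4: fire β:  (p0=1, p1=1, p2=4, p3=1, p4=0, p5=3) → (p0=1, p1=1, p2=3, p3=1, p4=1, p5=6)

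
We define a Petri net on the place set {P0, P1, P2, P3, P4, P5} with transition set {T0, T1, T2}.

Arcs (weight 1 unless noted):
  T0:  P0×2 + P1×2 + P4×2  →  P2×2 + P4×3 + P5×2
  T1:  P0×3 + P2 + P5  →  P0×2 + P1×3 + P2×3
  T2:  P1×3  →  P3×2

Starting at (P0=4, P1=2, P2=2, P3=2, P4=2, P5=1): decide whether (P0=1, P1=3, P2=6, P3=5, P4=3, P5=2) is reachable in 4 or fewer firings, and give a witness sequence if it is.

depth 0: 1 marking
depth 1: 3 markings reached so far
depth 2: 5 markings reached so far
depth 3: 6 markings reached so far
depth 4: 6 markings reached so far
(frontier empty at depth 4; search complete)
target is not among the 6 markings reachable within 4 steps

NO — not reachable within 4 firings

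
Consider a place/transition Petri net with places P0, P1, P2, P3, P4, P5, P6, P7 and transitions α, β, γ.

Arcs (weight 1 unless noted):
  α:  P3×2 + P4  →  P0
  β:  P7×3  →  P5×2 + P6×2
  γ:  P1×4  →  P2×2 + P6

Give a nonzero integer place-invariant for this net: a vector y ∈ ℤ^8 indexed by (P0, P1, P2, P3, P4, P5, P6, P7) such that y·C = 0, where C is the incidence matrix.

Incidence matrix C (rows=places, cols=transitions):
        α    β    γ
   P0   1    0    0
   P1   0    0   -4
   P2   0    0    2
   P3  -2    0    0
   P4  -1    0    0
   P5   0    2    0
   P6   0    2    1
   P7   0   -3    0

Candidate y = [0, 1, 2, 0, 0, 0, 0, 0]; check y·C column-wise:
  col α: 0·1 + 1·0 + 2·0 + 0·-2 + 0·-1 = 0
  col β: 1·0 + 2·0 + 0·2 + 0·2 + 0·-3 = 0
  col γ: 1·-4 + 2·2 + 0·1 = 0

y = (P0:0, P1:1, P2:2, P3:0, P4:0, P5:0, P6:0, P7:0)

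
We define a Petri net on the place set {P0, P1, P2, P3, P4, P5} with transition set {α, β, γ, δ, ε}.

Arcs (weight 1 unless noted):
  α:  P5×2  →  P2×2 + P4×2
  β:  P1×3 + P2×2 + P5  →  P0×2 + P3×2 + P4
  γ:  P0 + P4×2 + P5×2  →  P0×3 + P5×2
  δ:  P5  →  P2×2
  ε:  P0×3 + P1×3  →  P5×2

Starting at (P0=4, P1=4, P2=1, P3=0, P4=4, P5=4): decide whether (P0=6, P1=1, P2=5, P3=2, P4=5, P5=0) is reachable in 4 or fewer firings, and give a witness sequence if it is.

step 1: fire δ:  (P0=4, P1=4, P2=1, P3=0, P4=4, P5=4) → (P0=4, P1=4, P2=3, P3=0, P4=4, P5=3)
step 2: fire β:  (P0=4, P1=4, P2=3, P3=0, P4=4, P5=3) → (P0=6, P1=1, P2=1, P3=2, P4=5, P5=2)
step 3: fire δ:  (P0=6, P1=1, P2=1, P3=2, P4=5, P5=2) → (P0=6, P1=1, P2=3, P3=2, P4=5, P5=1)
step 4: fire δ:  (P0=6, P1=1, P2=3, P3=2, P4=5, P5=1) → (P0=6, P1=1, P2=5, P3=2, P4=5, P5=0)

YES — reachable via ⟨δ, β, δ, δ⟩ (4 firings)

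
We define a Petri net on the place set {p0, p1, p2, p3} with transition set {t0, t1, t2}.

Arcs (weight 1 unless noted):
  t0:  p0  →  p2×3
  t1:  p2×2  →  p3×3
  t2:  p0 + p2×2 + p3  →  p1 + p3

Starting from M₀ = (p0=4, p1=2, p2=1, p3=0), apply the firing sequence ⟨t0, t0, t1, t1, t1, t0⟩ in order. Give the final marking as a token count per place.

(p0=1, p1=2, p2=4, p3=9)

step 1: fire t0:  (p0=4, p1=2, p2=1, p3=0) → (p0=3, p1=2, p2=4, p3=0)
step 2: fire t0:  (p0=3, p1=2, p2=4, p3=0) → (p0=2, p1=2, p2=7, p3=0)
step 3: fire t1:  (p0=2, p1=2, p2=7, p3=0) → (p0=2, p1=2, p2=5, p3=3)
step 4: fire t1:  (p0=2, p1=2, p2=5, p3=3) → (p0=2, p1=2, p2=3, p3=6)
step 5: fire t1:  (p0=2, p1=2, p2=3, p3=6) → (p0=2, p1=2, p2=1, p3=9)
step 6: fire t0:  (p0=2, p1=2, p2=1, p3=9) → (p0=1, p1=2, p2=4, p3=9)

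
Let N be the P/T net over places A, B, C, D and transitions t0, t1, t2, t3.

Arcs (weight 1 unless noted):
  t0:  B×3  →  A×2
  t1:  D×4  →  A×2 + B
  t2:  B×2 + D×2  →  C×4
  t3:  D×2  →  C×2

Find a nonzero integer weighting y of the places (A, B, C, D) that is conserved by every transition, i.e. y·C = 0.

Incidence matrix C (rows=places, cols=transitions):
       t0   t1   t2   t3
    A   2    2    0    0
    B  -3    1   -2    0
    C   0    0    4    2
    D   0   -4   -2   -2

Candidate y = [3, 2, 2, 2]; check y·C column-wise:
  col t0: 3·2 + 2·-3 + 2·0 + 2·0 = 0
  col t1: 3·2 + 2·1 + 2·0 + 2·-4 = 0
  col t2: 3·0 + 2·-2 + 2·4 + 2·-2 = 0
  col t3: 3·0 + 2·0 + 2·2 + 2·-2 = 0

y = (A:3, B:2, C:2, D:2)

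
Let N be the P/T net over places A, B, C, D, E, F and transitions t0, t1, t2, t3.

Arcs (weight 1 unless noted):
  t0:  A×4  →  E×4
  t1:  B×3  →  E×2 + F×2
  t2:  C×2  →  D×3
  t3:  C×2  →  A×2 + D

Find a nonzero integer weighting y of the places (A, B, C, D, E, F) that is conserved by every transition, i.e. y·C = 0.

Incidence matrix C (rows=places, cols=transitions):
       t0   t1   t2   t3
    A  -4    0    0    2
    B   0   -3    0    0
    C   0    0   -2   -2
    D   0    0    3    1
    E   4    2    0    0
    F   0    2    0    0

Candidate y = [6, 4, 9, 6, 6, 0]; check y·C column-wise:
  col t0: 6·-4 + 4·0 + 9·0 + 6·0 + 6·4 = 0
  col t1: 6·0 + 4·-3 + 9·0 + 6·0 + 6·2 + 0·2 = 0
  col t2: 6·0 + 4·0 + 9·-2 + 6·3 + 6·0 = 0
  col t3: 6·2 + 4·0 + 9·-2 + 6·1 + 6·0 = 0

y = (A:6, B:4, C:9, D:6, E:6, F:0)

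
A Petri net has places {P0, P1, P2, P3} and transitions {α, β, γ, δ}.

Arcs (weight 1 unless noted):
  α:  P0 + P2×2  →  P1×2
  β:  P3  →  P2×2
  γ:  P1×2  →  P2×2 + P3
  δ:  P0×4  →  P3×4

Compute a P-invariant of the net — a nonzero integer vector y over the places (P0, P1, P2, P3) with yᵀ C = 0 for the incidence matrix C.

y = (P0:2, P1:2, P2:1, P3:2)

Incidence matrix C (rows=places, cols=transitions):
        α    β    γ    δ
   P0  -1    0    0   -4
   P1   2    0   -2    0
   P2  -2    2    2    0
   P3   0   -1    1    4

Candidate y = [2, 2, 1, 2]; check y·C column-wise:
  col α: 2·-1 + 2·2 + 1·-2 + 2·0 = 0
  col β: 2·0 + 2·0 + 1·2 + 2·-1 = 0
  col γ: 2·0 + 2·-2 + 1·2 + 2·1 = 0
  col δ: 2·-4 + 2·0 + 1·0 + 2·4 = 0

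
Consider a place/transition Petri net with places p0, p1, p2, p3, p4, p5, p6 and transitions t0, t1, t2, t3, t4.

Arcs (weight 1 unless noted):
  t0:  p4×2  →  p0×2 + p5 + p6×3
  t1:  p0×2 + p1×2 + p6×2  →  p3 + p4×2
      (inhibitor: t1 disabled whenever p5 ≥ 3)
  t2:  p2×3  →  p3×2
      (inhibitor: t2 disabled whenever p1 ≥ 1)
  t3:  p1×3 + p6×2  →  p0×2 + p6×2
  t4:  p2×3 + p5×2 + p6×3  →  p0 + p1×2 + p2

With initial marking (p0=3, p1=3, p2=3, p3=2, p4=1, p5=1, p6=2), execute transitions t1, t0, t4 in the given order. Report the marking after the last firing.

(p0=4, p1=3, p2=1, p3=3, p4=1, p5=0, p6=0)

step 1: fire t1:  (p0=3, p1=3, p2=3, p3=2, p4=1, p5=1, p6=2) → (p0=1, p1=1, p2=3, p3=3, p4=3, p5=1, p6=0)
step 2: fire t0:  (p0=1, p1=1, p2=3, p3=3, p4=3, p5=1, p6=0) → (p0=3, p1=1, p2=3, p3=3, p4=1, p5=2, p6=3)
step 3: fire t4:  (p0=3, p1=1, p2=3, p3=3, p4=1, p5=2, p6=3) → (p0=4, p1=3, p2=1, p3=3, p4=1, p5=0, p6=0)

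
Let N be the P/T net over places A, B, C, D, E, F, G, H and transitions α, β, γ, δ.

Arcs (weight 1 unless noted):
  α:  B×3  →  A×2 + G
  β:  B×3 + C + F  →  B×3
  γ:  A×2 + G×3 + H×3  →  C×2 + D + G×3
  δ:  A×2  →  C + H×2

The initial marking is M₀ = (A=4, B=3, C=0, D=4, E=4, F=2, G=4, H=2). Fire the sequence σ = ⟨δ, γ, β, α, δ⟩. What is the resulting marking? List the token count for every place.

(A=0, B=0, C=3, D=5, E=4, F=1, G=5, H=3)

step 1: fire δ:  (A=4, B=3, C=0, D=4, E=4, F=2, G=4, H=2) → (A=2, B=3, C=1, D=4, E=4, F=2, G=4, H=4)
step 2: fire γ:  (A=2, B=3, C=1, D=4, E=4, F=2, G=4, H=4) → (A=0, B=3, C=3, D=5, E=4, F=2, G=4, H=1)
step 3: fire β:  (A=0, B=3, C=3, D=5, E=4, F=2, G=4, H=1) → (A=0, B=3, C=2, D=5, E=4, F=1, G=4, H=1)
step 4: fire α:  (A=0, B=3, C=2, D=5, E=4, F=1, G=4, H=1) → (A=2, B=0, C=2, D=5, E=4, F=1, G=5, H=1)
step 5: fire δ:  (A=2, B=0, C=2, D=5, E=4, F=1, G=5, H=1) → (A=0, B=0, C=3, D=5, E=4, F=1, G=5, H=3)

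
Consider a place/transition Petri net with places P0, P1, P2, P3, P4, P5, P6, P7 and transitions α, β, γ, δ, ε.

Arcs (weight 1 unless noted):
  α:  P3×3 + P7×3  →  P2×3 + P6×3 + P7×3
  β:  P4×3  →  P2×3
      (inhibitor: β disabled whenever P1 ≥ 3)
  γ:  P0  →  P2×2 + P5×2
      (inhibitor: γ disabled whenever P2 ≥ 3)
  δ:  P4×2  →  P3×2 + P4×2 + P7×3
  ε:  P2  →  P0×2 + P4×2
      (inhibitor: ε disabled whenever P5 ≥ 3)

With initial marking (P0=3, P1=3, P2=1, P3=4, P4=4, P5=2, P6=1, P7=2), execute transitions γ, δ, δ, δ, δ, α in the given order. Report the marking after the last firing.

(P0=2, P1=3, P2=6, P3=9, P4=4, P5=4, P6=4, P7=14)

step 1: fire γ:  (P0=3, P1=3, P2=1, P3=4, P4=4, P5=2, P6=1, P7=2) → (P0=2, P1=3, P2=3, P3=4, P4=4, P5=4, P6=1, P7=2)
step 2: fire δ:  (P0=2, P1=3, P2=3, P3=4, P4=4, P5=4, P6=1, P7=2) → (P0=2, P1=3, P2=3, P3=6, P4=4, P5=4, P6=1, P7=5)
step 3: fire δ:  (P0=2, P1=3, P2=3, P3=6, P4=4, P5=4, P6=1, P7=5) → (P0=2, P1=3, P2=3, P3=8, P4=4, P5=4, P6=1, P7=8)
step 4: fire δ:  (P0=2, P1=3, P2=3, P3=8, P4=4, P5=4, P6=1, P7=8) → (P0=2, P1=3, P2=3, P3=10, P4=4, P5=4, P6=1, P7=11)
step 5: fire δ:  (P0=2, P1=3, P2=3, P3=10, P4=4, P5=4, P6=1, P7=11) → (P0=2, P1=3, P2=3, P3=12, P4=4, P5=4, P6=1, P7=14)
step 6: fire α:  (P0=2, P1=3, P2=3, P3=12, P4=4, P5=4, P6=1, P7=14) → (P0=2, P1=3, P2=6, P3=9, P4=4, P5=4, P6=4, P7=14)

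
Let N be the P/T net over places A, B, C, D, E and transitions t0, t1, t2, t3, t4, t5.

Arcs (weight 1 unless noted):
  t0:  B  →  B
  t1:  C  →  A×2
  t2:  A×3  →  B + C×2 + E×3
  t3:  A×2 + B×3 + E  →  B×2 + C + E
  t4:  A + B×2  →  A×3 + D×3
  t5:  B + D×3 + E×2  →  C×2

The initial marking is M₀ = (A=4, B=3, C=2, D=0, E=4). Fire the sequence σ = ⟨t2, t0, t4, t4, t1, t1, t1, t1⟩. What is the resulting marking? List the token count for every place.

(A=13, B=0, C=0, D=6, E=7)

step 1: fire t2:  (A=4, B=3, C=2, D=0, E=4) → (A=1, B=4, C=4, D=0, E=7)
step 2: fire t0:  (A=1, B=4, C=4, D=0, E=7) → (A=1, B=4, C=4, D=0, E=7)
step 3: fire t4:  (A=1, B=4, C=4, D=0, E=7) → (A=3, B=2, C=4, D=3, E=7)
step 4: fire t4:  (A=3, B=2, C=4, D=3, E=7) → (A=5, B=0, C=4, D=6, E=7)
step 5: fire t1:  (A=5, B=0, C=4, D=6, E=7) → (A=7, B=0, C=3, D=6, E=7)
step 6: fire t1:  (A=7, B=0, C=3, D=6, E=7) → (A=9, B=0, C=2, D=6, E=7)
step 7: fire t1:  (A=9, B=0, C=2, D=6, E=7) → (A=11, B=0, C=1, D=6, E=7)
step 8: fire t1:  (A=11, B=0, C=1, D=6, E=7) → (A=13, B=0, C=0, D=6, E=7)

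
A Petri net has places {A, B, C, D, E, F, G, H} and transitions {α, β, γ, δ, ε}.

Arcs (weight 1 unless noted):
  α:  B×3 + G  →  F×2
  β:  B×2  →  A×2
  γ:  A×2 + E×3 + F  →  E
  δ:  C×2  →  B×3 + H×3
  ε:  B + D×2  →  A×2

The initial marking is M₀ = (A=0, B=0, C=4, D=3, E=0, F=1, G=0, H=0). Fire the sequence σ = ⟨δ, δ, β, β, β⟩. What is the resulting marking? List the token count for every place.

(A=6, B=0, C=0, D=3, E=0, F=1, G=0, H=6)

step 1: fire δ:  (A=0, B=0, C=4, D=3, E=0, F=1, G=0, H=0) → (A=0, B=3, C=2, D=3, E=0, F=1, G=0, H=3)
step 2: fire δ:  (A=0, B=3, C=2, D=3, E=0, F=1, G=0, H=3) → (A=0, B=6, C=0, D=3, E=0, F=1, G=0, H=6)
step 3: fire β:  (A=0, B=6, C=0, D=3, E=0, F=1, G=0, H=6) → (A=2, B=4, C=0, D=3, E=0, F=1, G=0, H=6)
step 4: fire β:  (A=2, B=4, C=0, D=3, E=0, F=1, G=0, H=6) → (A=4, B=2, C=0, D=3, E=0, F=1, G=0, H=6)
step 5: fire β:  (A=4, B=2, C=0, D=3, E=0, F=1, G=0, H=6) → (A=6, B=0, C=0, D=3, E=0, F=1, G=0, H=6)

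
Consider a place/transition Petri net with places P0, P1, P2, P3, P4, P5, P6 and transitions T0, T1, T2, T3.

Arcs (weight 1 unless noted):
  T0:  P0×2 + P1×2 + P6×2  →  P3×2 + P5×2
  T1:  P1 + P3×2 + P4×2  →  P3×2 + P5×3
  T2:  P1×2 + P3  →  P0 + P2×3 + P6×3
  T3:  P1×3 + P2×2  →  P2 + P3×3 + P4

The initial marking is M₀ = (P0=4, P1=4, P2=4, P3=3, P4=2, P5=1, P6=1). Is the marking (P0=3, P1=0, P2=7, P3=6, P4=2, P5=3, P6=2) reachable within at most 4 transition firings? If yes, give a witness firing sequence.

depth 0: 1 marking
depth 1: 4 markings reached so far
depth 2: 8 markings reached so far
depth 3: 8 markings reached so far
(frontier empty at depth 3; search complete)
target is not among the 8 markings reachable within 4 steps

NO — not reachable within 4 firings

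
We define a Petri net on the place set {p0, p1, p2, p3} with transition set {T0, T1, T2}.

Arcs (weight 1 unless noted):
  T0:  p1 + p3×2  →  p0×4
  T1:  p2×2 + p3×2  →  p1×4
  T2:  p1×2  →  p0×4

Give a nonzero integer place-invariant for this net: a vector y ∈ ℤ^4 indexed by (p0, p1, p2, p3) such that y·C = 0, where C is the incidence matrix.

y = (p0:1, p1:2, p2:3, p3:1)

Incidence matrix C (rows=places, cols=transitions):
       T0   T1   T2
   p0   4    0    4
   p1  -1    4   -2
   p2   0   -2    0
   p3  -2   -2    0

Candidate y = [1, 2, 3, 1]; check y·C column-wise:
  col T0: 1·4 + 2·-1 + 3·0 + 1·-2 = 0
  col T1: 1·0 + 2·4 + 3·-2 + 1·-2 = 0
  col T2: 1·4 + 2·-2 + 3·0 + 1·0 = 0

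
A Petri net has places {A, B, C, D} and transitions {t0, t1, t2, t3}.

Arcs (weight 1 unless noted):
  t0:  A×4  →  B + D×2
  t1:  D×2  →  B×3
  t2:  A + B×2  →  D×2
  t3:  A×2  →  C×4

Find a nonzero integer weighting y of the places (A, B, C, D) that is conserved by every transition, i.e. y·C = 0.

y = (A:2, B:2, C:1, D:3)

Incidence matrix C (rows=places, cols=transitions):
       t0   t1   t2   t3
    A  -4    0   -1   -2
    B   1    3   -2    0
    C   0    0    0    4
    D   2   -2    2    0

Candidate y = [2, 2, 1, 3]; check y·C column-wise:
  col t0: 2·-4 + 2·1 + 1·0 + 3·2 = 0
  col t1: 2·0 + 2·3 + 1·0 + 3·-2 = 0
  col t2: 2·-1 + 2·-2 + 1·0 + 3·2 = 0
  col t3: 2·-2 + 2·0 + 1·4 + 3·0 = 0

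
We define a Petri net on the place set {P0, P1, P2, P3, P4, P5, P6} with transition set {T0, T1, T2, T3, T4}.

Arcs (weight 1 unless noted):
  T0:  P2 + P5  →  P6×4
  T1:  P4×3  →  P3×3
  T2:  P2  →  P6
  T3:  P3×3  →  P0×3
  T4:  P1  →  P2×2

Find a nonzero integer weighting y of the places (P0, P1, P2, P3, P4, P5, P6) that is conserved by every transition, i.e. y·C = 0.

Incidence matrix C (rows=places, cols=transitions):
       T0   T1   T2   T3   T4
   P0   0    0    0    3    0
   P1   0    0    0    0   -1
   P2  -1    0   -1    0    2
   P3   0    3    0   -3    0
   P4   0   -3    0    0    0
   P5  -1    0    0    0    0
   P6   4    0    1    0    0

Candidate y = [1, 0, 0, 1, 1, 0, 0]; check y·C column-wise:
  col T0: 1·0 + 0·-1 + 1·0 + 1·0 + 0·-1 + 0·4 = 0
  col T1: 1·0 + 1·3 + 1·-3 = 0
  col T2: 1·0 + 0·-1 + 1·0 + 1·0 + 0·1 = 0
  col T3: 1·3 + 1·-3 + 1·0 = 0
  col T4: 1·0 + 0·-1 + 0·2 + 1·0 + 1·0 = 0

y = (P0:1, P1:0, P2:0, P3:1, P4:1, P5:0, P6:0)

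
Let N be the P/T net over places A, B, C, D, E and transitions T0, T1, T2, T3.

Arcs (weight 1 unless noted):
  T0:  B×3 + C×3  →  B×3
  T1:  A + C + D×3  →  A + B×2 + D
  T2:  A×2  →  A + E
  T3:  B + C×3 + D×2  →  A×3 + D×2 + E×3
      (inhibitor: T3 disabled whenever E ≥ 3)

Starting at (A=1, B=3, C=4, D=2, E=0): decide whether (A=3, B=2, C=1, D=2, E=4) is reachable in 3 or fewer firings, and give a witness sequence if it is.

step 1: fire T3:  (A=1, B=3, C=4, D=2, E=0) → (A=4, B=2, C=1, D=2, E=3)
step 2: fire T2:  (A=4, B=2, C=1, D=2, E=3) → (A=3, B=2, C=1, D=2, E=4)

YES — reachable via ⟨T3, T2⟩ (2 firings)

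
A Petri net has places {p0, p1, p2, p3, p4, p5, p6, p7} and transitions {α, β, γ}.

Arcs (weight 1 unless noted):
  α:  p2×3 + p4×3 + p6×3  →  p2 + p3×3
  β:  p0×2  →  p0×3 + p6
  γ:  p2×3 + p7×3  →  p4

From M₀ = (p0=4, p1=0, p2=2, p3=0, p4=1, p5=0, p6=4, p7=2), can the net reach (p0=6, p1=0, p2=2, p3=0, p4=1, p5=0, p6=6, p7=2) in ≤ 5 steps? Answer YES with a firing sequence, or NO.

step 1: fire β:  (p0=4, p1=0, p2=2, p3=0, p4=1, p5=0, p6=4, p7=2) → (p0=5, p1=0, p2=2, p3=0, p4=1, p5=0, p6=5, p7=2)
step 2: fire β:  (p0=5, p1=0, p2=2, p3=0, p4=1, p5=0, p6=5, p7=2) → (p0=6, p1=0, p2=2, p3=0, p4=1, p5=0, p6=6, p7=2)

YES — reachable via ⟨β, β⟩ (2 firings)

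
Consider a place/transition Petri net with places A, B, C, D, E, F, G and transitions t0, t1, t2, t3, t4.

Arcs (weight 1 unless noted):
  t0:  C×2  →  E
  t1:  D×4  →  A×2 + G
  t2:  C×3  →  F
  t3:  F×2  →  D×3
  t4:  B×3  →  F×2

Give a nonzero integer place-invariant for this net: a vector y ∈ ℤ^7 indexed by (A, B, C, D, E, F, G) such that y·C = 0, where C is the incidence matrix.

y = (A:4, B:2, C:1, D:2, E:2, F:3, G:0)

Incidence matrix C (rows=places, cols=transitions):
       t0   t1   t2   t3   t4
    A   0    2    0    0    0
    B   0    0    0    0   -3
    C  -2    0   -3    0    0
    D   0   -4    0    3    0
    E   1    0    0    0    0
    F   0    0    1   -2    2
    G   0    1    0    0    0

Candidate y = [4, 2, 1, 2, 2, 3, 0]; check y·C column-wise:
  col t0: 4·0 + 2·0 + 1·-2 + 2·0 + 2·1 + 3·0 = 0
  col t1: 4·2 + 2·0 + 1·0 + 2·-4 + 2·0 + 3·0 + 0·1 = 0
  col t2: 4·0 + 2·0 + 1·-3 + 2·0 + 2·0 + 3·1 = 0
  col t3: 4·0 + 2·0 + 1·0 + 2·3 + 2·0 + 3·-2 = 0
  col t4: 4·0 + 2·-3 + 1·0 + 2·0 + 2·0 + 3·2 = 0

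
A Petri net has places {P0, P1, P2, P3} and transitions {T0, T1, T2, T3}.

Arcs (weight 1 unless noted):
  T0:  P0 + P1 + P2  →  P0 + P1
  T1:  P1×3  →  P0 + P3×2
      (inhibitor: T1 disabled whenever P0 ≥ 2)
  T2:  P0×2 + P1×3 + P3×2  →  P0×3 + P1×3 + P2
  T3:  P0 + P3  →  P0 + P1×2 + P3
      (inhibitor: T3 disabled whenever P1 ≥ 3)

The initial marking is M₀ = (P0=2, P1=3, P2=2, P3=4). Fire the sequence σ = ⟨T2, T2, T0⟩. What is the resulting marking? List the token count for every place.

(P0=4, P1=3, P2=3, P3=0)

step 1: fire T2:  (P0=2, P1=3, P2=2, P3=4) → (P0=3, P1=3, P2=3, P3=2)
step 2: fire T2:  (P0=3, P1=3, P2=3, P3=2) → (P0=4, P1=3, P2=4, P3=0)
step 3: fire T0:  (P0=4, P1=3, P2=4, P3=0) → (P0=4, P1=3, P2=3, P3=0)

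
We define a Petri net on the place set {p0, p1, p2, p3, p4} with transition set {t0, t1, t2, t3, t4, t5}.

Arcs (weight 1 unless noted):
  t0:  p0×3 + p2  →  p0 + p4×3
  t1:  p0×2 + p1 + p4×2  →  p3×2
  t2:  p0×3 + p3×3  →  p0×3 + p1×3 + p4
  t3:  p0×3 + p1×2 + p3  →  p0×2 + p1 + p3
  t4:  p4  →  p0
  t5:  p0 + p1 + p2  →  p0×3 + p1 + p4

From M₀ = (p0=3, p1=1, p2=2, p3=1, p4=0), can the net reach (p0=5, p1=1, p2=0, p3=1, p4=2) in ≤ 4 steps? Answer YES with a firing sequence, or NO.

YES — reachable via ⟨t0, t4, t4, t5⟩ (4 firings)

step 1: fire t0:  (p0=3, p1=1, p2=2, p3=1, p4=0) → (p0=1, p1=1, p2=1, p3=1, p4=3)
step 2: fire t4:  (p0=1, p1=1, p2=1, p3=1, p4=3) → (p0=2, p1=1, p2=1, p3=1, p4=2)
step 3: fire t4:  (p0=2, p1=1, p2=1, p3=1, p4=2) → (p0=3, p1=1, p2=1, p3=1, p4=1)
step 4: fire t5:  (p0=3, p1=1, p2=1, p3=1, p4=1) → (p0=5, p1=1, p2=0, p3=1, p4=2)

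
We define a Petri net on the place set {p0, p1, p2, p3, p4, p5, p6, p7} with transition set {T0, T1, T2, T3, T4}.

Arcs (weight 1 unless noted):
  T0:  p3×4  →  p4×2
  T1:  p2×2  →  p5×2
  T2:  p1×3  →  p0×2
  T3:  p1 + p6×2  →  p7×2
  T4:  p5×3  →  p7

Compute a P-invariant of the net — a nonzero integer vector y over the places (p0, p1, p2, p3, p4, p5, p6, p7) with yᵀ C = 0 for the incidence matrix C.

y = (p0:0, p1:0, p2:0, p3:1, p4:2, p5:0, p6:0, p7:0)

Incidence matrix C (rows=places, cols=transitions):
       T0   T1   T2   T3   T4
   p0   0    0    2    0    0
   p1   0    0   -3   -1    0
   p2   0   -2    0    0    0
   p3  -4    0    0    0    0
   p4   2    0    0    0    0
   p5   0    2    0    0   -3
   p6   0    0    0   -2    0
   p7   0    0    0    2    1

Candidate y = [0, 0, 0, 1, 2, 0, 0, 0]; check y·C column-wise:
  col T0: 1·-4 + 2·2 = 0
  col T1: 0·-2 + 1·0 + 2·0 + 0·2 = 0
  col T2: 0·2 + 0·-3 + 1·0 + 2·0 = 0
  col T3: 0·-1 + 1·0 + 2·0 + 0·-2 + 0·2 = 0
  col T4: 1·0 + 2·0 + 0·-3 + 0·1 = 0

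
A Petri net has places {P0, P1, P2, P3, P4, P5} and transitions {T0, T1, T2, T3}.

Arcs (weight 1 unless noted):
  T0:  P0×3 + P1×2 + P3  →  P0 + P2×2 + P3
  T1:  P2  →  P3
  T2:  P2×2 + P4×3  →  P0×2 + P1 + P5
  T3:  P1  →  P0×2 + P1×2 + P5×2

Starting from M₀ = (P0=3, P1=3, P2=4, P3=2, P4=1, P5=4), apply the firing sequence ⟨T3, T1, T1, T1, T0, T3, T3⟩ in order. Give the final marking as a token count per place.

(P0=7, P1=4, P2=3, P3=5, P4=1, P5=10)

step 1: fire T3:  (P0=3, P1=3, P2=4, P3=2, P4=1, P5=4) → (P0=5, P1=4, P2=4, P3=2, P4=1, P5=6)
step 2: fire T1:  (P0=5, P1=4, P2=4, P3=2, P4=1, P5=6) → (P0=5, P1=4, P2=3, P3=3, P4=1, P5=6)
step 3: fire T1:  (P0=5, P1=4, P2=3, P3=3, P4=1, P5=6) → (P0=5, P1=4, P2=2, P3=4, P4=1, P5=6)
step 4: fire T1:  (P0=5, P1=4, P2=2, P3=4, P4=1, P5=6) → (P0=5, P1=4, P2=1, P3=5, P4=1, P5=6)
step 5: fire T0:  (P0=5, P1=4, P2=1, P3=5, P4=1, P5=6) → (P0=3, P1=2, P2=3, P3=5, P4=1, P5=6)
step 6: fire T3:  (P0=3, P1=2, P2=3, P3=5, P4=1, P5=6) → (P0=5, P1=3, P2=3, P3=5, P4=1, P5=8)
step 7: fire T3:  (P0=5, P1=3, P2=3, P3=5, P4=1, P5=8) → (P0=7, P1=4, P2=3, P3=5, P4=1, P5=10)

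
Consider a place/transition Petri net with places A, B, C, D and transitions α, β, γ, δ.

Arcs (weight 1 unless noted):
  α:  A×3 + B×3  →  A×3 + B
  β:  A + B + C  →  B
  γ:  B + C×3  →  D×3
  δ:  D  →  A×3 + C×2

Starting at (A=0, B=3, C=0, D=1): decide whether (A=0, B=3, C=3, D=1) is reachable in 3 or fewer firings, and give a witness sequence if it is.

depth 0: 1 marking
depth 1: 2 markings reached so far
depth 2: 4 markings reached so far
depth 3: 6 markings reached so far
target is not among the 6 markings reachable within 3 steps

NO — not reachable within 3 firings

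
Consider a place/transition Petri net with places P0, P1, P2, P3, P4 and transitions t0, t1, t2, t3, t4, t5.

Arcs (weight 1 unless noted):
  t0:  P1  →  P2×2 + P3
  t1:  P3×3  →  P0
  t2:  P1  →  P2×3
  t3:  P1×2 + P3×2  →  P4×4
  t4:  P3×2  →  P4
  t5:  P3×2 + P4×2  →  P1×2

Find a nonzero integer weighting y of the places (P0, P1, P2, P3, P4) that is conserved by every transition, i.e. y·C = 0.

Incidence matrix C (rows=places, cols=transitions):
       t0   t1   t2   t3   t4   t5
   P0   0    1    0    0    0    0
   P1  -1    0   -1   -2    0    2
   P2   2    0    3    0    0    0
   P3   1   -3    0   -2   -2   -2
   P4   0    0    0    4    1   -2

Candidate y = [3, 3, 1, 1, 2]; check y·C column-wise:
  col t0: 3·0 + 3·-1 + 1·2 + 1·1 + 2·0 = 0
  col t1: 3·1 + 3·0 + 1·0 + 1·-3 + 2·0 = 0
  col t2: 3·0 + 3·-1 + 1·3 + 1·0 + 2·0 = 0
  col t3: 3·0 + 3·-2 + 1·0 + 1·-2 + 2·4 = 0
  col t4: 3·0 + 3·0 + 1·0 + 1·-2 + 2·1 = 0
  col t5: 3·0 + 3·2 + 1·0 + 1·-2 + 2·-2 = 0

y = (P0:3, P1:3, P2:1, P3:1, P4:2)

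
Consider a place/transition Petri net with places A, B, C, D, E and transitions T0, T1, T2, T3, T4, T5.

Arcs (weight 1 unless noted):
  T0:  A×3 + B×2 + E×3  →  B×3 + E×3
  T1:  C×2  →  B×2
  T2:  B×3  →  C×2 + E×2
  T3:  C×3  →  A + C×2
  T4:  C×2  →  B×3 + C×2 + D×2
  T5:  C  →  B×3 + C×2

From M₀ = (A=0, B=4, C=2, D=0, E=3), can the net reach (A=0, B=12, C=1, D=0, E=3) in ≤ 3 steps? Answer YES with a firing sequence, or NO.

NO — not reachable within 3 firings

depth 0: 1 marking
depth 1: 5 markings reached so far
depth 2: 15 markings reached so far
depth 3: 38 markings reached so far
target is not among the 38 markings reachable within 3 steps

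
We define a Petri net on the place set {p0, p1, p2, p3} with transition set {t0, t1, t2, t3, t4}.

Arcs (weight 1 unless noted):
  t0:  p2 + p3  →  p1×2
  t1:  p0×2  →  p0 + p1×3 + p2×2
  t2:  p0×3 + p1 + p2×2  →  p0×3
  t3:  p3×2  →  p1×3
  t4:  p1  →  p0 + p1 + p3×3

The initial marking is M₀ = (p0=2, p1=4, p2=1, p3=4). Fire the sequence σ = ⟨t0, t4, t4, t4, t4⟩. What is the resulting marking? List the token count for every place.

step 1: fire t0:  (p0=2, p1=4, p2=1, p3=4) → (p0=2, p1=6, p2=0, p3=3)
step 2: fire t4:  (p0=2, p1=6, p2=0, p3=3) → (p0=3, p1=6, p2=0, p3=6)
step 3: fire t4:  (p0=3, p1=6, p2=0, p3=6) → (p0=4, p1=6, p2=0, p3=9)
step 4: fire t4:  (p0=4, p1=6, p2=0, p3=9) → (p0=5, p1=6, p2=0, p3=12)
step 5: fire t4:  (p0=5, p1=6, p2=0, p3=12) → (p0=6, p1=6, p2=0, p3=15)

(p0=6, p1=6, p2=0, p3=15)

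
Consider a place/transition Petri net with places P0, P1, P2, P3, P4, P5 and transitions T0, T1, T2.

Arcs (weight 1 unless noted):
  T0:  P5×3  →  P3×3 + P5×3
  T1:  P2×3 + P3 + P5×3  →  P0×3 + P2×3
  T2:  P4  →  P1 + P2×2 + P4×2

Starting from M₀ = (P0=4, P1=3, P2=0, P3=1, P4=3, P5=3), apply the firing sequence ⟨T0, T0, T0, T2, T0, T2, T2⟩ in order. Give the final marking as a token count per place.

(P0=4, P1=6, P2=6, P3=13, P4=6, P5=3)

step 1: fire T0:  (P0=4, P1=3, P2=0, P3=1, P4=3, P5=3) → (P0=4, P1=3, P2=0, P3=4, P4=3, P5=3)
step 2: fire T0:  (P0=4, P1=3, P2=0, P3=4, P4=3, P5=3) → (P0=4, P1=3, P2=0, P3=7, P4=3, P5=3)
step 3: fire T0:  (P0=4, P1=3, P2=0, P3=7, P4=3, P5=3) → (P0=4, P1=3, P2=0, P3=10, P4=3, P5=3)
step 4: fire T2:  (P0=4, P1=3, P2=0, P3=10, P4=3, P5=3) → (P0=4, P1=4, P2=2, P3=10, P4=4, P5=3)
step 5: fire T0:  (P0=4, P1=4, P2=2, P3=10, P4=4, P5=3) → (P0=4, P1=4, P2=2, P3=13, P4=4, P5=3)
step 6: fire T2:  (P0=4, P1=4, P2=2, P3=13, P4=4, P5=3) → (P0=4, P1=5, P2=4, P3=13, P4=5, P5=3)
step 7: fire T2:  (P0=4, P1=5, P2=4, P3=13, P4=5, P5=3) → (P0=4, P1=6, P2=6, P3=13, P4=6, P5=3)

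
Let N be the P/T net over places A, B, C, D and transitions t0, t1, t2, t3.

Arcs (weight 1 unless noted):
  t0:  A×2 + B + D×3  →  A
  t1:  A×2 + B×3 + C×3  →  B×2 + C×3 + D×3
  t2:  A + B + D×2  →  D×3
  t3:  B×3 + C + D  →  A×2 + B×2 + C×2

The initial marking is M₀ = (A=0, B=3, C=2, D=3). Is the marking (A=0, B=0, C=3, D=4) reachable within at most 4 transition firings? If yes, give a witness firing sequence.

YES — reachable via ⟨t3, t2, t2⟩ (3 firings)

step 1: fire t3:  (A=0, B=3, C=2, D=3) → (A=2, B=2, C=3, D=2)
step 2: fire t2:  (A=2, B=2, C=3, D=2) → (A=1, B=1, C=3, D=3)
step 3: fire t2:  (A=1, B=1, C=3, D=3) → (A=0, B=0, C=3, D=4)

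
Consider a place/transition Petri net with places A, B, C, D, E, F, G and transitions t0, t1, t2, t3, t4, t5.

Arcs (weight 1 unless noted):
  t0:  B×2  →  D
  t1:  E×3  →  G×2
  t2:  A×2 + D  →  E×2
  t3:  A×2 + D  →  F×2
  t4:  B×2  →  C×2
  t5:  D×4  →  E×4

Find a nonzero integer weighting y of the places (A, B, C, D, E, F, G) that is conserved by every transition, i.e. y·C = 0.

y = (A:1, B:1, C:1, D:2, E:2, F:2, G:3)

Incidence matrix C (rows=places, cols=transitions):
       t0   t1   t2   t3   t4   t5
    A   0    0   -2   -2    0    0
    B  -2    0    0    0   -2    0
    C   0    0    0    0    2    0
    D   1    0   -1   -1    0   -4
    E   0   -3    2    0    0    4
    F   0    0    0    2    0    0
    G   0    2    0    0    0    0

Candidate y = [1, 1, 1, 2, 2, 2, 3]; check y·C column-wise:
  col t0: 1·0 + 1·-2 + 1·0 + 2·1 + 2·0 + 2·0 + 3·0 = 0
  col t1: 1·0 + 1·0 + 1·0 + 2·0 + 2·-3 + 2·0 + 3·2 = 0
  col t2: 1·-2 + 1·0 + 1·0 + 2·-1 + 2·2 + 2·0 + 3·0 = 0
  col t3: 1·-2 + 1·0 + 1·0 + 2·-1 + 2·0 + 2·2 + 3·0 = 0
  col t4: 1·0 + 1·-2 + 1·2 + 2·0 + 2·0 + 2·0 + 3·0 = 0
  col t5: 1·0 + 1·0 + 1·0 + 2·-4 + 2·4 + 2·0 + 3·0 = 0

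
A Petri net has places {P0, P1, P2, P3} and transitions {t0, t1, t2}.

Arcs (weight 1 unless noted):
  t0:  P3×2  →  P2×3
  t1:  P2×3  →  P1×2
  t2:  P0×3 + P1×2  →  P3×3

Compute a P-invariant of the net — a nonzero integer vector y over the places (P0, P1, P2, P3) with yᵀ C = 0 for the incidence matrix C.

y = (P0:1, P1:3, P2:2, P3:3)

Incidence matrix C (rows=places, cols=transitions):
       t0   t1   t2
   P0   0    0   -3
   P1   0    2   -2
   P2   3   -3    0
   P3  -2    0    3

Candidate y = [1, 3, 2, 3]; check y·C column-wise:
  col t0: 1·0 + 3·0 + 2·3 + 3·-2 = 0
  col t1: 1·0 + 3·2 + 2·-3 + 3·0 = 0
  col t2: 1·-3 + 3·-2 + 2·0 + 3·3 = 0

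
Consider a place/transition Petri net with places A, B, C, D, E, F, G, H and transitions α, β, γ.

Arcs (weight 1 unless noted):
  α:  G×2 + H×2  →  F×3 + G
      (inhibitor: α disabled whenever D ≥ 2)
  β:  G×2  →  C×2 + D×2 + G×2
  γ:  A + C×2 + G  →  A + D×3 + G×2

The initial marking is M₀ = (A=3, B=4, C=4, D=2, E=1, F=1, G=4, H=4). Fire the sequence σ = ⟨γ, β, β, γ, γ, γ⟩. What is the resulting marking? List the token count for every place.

step 1: fire γ:  (A=3, B=4, C=4, D=2, E=1, F=1, G=4, H=4) → (A=3, B=4, C=2, D=5, E=1, F=1, G=5, H=4)
step 2: fire β:  (A=3, B=4, C=2, D=5, E=1, F=1, G=5, H=4) → (A=3, B=4, C=4, D=7, E=1, F=1, G=5, H=4)
step 3: fire β:  (A=3, B=4, C=4, D=7, E=1, F=1, G=5, H=4) → (A=3, B=4, C=6, D=9, E=1, F=1, G=5, H=4)
step 4: fire γ:  (A=3, B=4, C=6, D=9, E=1, F=1, G=5, H=4) → (A=3, B=4, C=4, D=12, E=1, F=1, G=6, H=4)
step 5: fire γ:  (A=3, B=4, C=4, D=12, E=1, F=1, G=6, H=4) → (A=3, B=4, C=2, D=15, E=1, F=1, G=7, H=4)
step 6: fire γ:  (A=3, B=4, C=2, D=15, E=1, F=1, G=7, H=4) → (A=3, B=4, C=0, D=18, E=1, F=1, G=8, H=4)

(A=3, B=4, C=0, D=18, E=1, F=1, G=8, H=4)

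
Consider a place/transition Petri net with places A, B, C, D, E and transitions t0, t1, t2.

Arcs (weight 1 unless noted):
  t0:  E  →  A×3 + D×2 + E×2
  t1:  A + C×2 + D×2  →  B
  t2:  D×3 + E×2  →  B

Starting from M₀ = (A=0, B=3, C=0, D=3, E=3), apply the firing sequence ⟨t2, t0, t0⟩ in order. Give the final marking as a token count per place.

(A=6, B=4, C=0, D=4, E=3)

step 1: fire t2:  (A=0, B=3, C=0, D=3, E=3) → (A=0, B=4, C=0, D=0, E=1)
step 2: fire t0:  (A=0, B=4, C=0, D=0, E=1) → (A=3, B=4, C=0, D=2, E=2)
step 3: fire t0:  (A=3, B=4, C=0, D=2, E=2) → (A=6, B=4, C=0, D=4, E=3)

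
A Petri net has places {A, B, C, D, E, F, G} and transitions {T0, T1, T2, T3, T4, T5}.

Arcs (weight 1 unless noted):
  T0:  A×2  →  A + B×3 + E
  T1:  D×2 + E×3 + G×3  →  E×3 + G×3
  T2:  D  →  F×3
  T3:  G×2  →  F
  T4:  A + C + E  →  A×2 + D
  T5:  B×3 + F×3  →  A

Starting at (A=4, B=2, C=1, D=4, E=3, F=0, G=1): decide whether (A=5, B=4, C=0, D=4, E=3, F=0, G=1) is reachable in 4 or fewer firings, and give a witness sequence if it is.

NO — not reachable within 4 firings

depth 0: 1 marking
depth 1: 4 markings reached so far
depth 2: 9 markings reached so far
depth 3: 17 markings reached so far
depth 4: 28 markings reached so far
target is not among the 28 markings reachable within 4 steps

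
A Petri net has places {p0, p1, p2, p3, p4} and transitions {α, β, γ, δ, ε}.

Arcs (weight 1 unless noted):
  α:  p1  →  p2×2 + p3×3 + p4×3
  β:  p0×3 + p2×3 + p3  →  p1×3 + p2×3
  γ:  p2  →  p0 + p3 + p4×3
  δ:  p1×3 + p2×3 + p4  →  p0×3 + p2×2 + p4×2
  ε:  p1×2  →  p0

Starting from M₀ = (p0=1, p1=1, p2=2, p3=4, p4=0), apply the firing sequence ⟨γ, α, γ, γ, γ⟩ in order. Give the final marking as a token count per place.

(p0=5, p1=0, p2=0, p3=11, p4=15)

step 1: fire γ:  (p0=1, p1=1, p2=2, p3=4, p4=0) → (p0=2, p1=1, p2=1, p3=5, p4=3)
step 2: fire α:  (p0=2, p1=1, p2=1, p3=5, p4=3) → (p0=2, p1=0, p2=3, p3=8, p4=6)
step 3: fire γ:  (p0=2, p1=0, p2=3, p3=8, p4=6) → (p0=3, p1=0, p2=2, p3=9, p4=9)
step 4: fire γ:  (p0=3, p1=0, p2=2, p3=9, p4=9) → (p0=4, p1=0, p2=1, p3=10, p4=12)
step 5: fire γ:  (p0=4, p1=0, p2=1, p3=10, p4=12) → (p0=5, p1=0, p2=0, p3=11, p4=15)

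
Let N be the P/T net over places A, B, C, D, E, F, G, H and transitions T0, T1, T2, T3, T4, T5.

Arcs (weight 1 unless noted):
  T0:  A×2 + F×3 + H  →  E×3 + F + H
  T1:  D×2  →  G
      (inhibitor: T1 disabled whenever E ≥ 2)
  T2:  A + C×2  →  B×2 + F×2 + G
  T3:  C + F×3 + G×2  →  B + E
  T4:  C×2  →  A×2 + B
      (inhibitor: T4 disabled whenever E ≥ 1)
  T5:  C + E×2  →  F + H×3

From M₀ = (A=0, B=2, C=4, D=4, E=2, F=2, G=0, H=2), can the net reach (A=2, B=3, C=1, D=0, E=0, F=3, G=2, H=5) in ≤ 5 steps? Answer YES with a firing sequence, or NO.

YES — reachable via ⟨T5, T1, T1, T4⟩ (4 firings)

step 1: fire T5:  (A=0, B=2, C=4, D=4, E=2, F=2, G=0, H=2) → (A=0, B=2, C=3, D=4, E=0, F=3, G=0, H=5)
step 2: fire T1:  (A=0, B=2, C=3, D=4, E=0, F=3, G=0, H=5) → (A=0, B=2, C=3, D=2, E=0, F=3, G=1, H=5)
step 3: fire T1:  (A=0, B=2, C=3, D=2, E=0, F=3, G=1, H=5) → (A=0, B=2, C=3, D=0, E=0, F=3, G=2, H=5)
step 4: fire T4:  (A=0, B=2, C=3, D=0, E=0, F=3, G=2, H=5) → (A=2, B=3, C=1, D=0, E=0, F=3, G=2, H=5)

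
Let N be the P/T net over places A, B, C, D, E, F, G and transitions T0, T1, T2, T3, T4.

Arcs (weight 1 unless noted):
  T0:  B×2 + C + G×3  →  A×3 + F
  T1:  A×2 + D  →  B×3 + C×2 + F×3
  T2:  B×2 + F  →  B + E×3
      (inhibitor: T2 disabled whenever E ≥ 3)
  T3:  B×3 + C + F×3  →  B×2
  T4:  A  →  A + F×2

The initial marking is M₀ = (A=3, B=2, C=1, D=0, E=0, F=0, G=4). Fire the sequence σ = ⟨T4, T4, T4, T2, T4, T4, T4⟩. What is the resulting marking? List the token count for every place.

(A=3, B=1, C=1, D=0, E=3, F=11, G=4)

step 1: fire T4:  (A=3, B=2, C=1, D=0, E=0, F=0, G=4) → (A=3, B=2, C=1, D=0, E=0, F=2, G=4)
step 2: fire T4:  (A=3, B=2, C=1, D=0, E=0, F=2, G=4) → (A=3, B=2, C=1, D=0, E=0, F=4, G=4)
step 3: fire T4:  (A=3, B=2, C=1, D=0, E=0, F=4, G=4) → (A=3, B=2, C=1, D=0, E=0, F=6, G=4)
step 4: fire T2:  (A=3, B=2, C=1, D=0, E=0, F=6, G=4) → (A=3, B=1, C=1, D=0, E=3, F=5, G=4)
step 5: fire T4:  (A=3, B=1, C=1, D=0, E=3, F=5, G=4) → (A=3, B=1, C=1, D=0, E=3, F=7, G=4)
step 6: fire T4:  (A=3, B=1, C=1, D=0, E=3, F=7, G=4) → (A=3, B=1, C=1, D=0, E=3, F=9, G=4)
step 7: fire T4:  (A=3, B=1, C=1, D=0, E=3, F=9, G=4) → (A=3, B=1, C=1, D=0, E=3, F=11, G=4)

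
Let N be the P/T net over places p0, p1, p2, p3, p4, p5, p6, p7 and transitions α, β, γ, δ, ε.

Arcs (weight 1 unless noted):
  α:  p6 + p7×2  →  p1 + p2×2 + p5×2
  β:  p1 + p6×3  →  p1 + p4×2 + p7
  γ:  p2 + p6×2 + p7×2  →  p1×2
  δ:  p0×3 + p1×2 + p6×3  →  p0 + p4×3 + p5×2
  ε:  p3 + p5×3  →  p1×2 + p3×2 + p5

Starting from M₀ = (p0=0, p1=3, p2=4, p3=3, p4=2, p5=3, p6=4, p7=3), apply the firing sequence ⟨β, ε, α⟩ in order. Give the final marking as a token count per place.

step 1: fire β:  (p0=0, p1=3, p2=4, p3=3, p4=2, p5=3, p6=4, p7=3) → (p0=0, p1=3, p2=4, p3=3, p4=4, p5=3, p6=1, p7=4)
step 2: fire ε:  (p0=0, p1=3, p2=4, p3=3, p4=4, p5=3, p6=1, p7=4) → (p0=0, p1=5, p2=4, p3=4, p4=4, p5=1, p6=1, p7=4)
step 3: fire α:  (p0=0, p1=5, p2=4, p3=4, p4=4, p5=1, p6=1, p7=4) → (p0=0, p1=6, p2=6, p3=4, p4=4, p5=3, p6=0, p7=2)

(p0=0, p1=6, p2=6, p3=4, p4=4, p5=3, p6=0, p7=2)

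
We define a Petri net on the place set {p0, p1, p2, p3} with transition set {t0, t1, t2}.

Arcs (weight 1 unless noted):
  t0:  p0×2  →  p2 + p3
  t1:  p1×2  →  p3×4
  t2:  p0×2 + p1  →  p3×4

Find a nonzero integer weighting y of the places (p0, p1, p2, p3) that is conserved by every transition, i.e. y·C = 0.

y = (p0:1, p1:2, p2:1, p3:1)

Incidence matrix C (rows=places, cols=transitions):
       t0   t1   t2
   p0  -2    0   -2
   p1   0   -2   -1
   p2   1    0    0
   p3   1    4    4

Candidate y = [1, 2, 1, 1]; check y·C column-wise:
  col t0: 1·-2 + 2·0 + 1·1 + 1·1 = 0
  col t1: 1·0 + 2·-2 + 1·0 + 1·4 = 0
  col t2: 1·-2 + 2·-1 + 1·0 + 1·4 = 0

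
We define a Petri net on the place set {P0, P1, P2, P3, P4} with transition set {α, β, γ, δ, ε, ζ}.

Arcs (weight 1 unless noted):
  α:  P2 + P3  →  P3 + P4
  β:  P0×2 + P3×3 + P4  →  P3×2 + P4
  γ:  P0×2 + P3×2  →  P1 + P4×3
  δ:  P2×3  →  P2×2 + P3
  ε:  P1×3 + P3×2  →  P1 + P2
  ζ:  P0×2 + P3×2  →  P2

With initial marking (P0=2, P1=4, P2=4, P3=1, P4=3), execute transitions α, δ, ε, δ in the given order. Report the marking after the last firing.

(P0=2, P1=2, P2=2, P3=1, P4=4)

step 1: fire α:  (P0=2, P1=4, P2=4, P3=1, P4=3) → (P0=2, P1=4, P2=3, P3=1, P4=4)
step 2: fire δ:  (P0=2, P1=4, P2=3, P3=1, P4=4) → (P0=2, P1=4, P2=2, P3=2, P4=4)
step 3: fire ε:  (P0=2, P1=4, P2=2, P3=2, P4=4) → (P0=2, P1=2, P2=3, P3=0, P4=4)
step 4: fire δ:  (P0=2, P1=2, P2=3, P3=0, P4=4) → (P0=2, P1=2, P2=2, P3=1, P4=4)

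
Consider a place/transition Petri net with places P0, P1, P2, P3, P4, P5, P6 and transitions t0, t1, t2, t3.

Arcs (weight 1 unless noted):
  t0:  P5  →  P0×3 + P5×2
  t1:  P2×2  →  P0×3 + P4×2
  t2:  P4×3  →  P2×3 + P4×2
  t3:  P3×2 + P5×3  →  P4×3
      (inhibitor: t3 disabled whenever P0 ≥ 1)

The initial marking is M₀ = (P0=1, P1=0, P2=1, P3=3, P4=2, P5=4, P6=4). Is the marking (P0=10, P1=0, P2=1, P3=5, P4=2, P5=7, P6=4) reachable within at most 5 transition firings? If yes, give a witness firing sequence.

NO — not reachable within 5 firings

depth 0: 1 marking
depth 1: 2 markings reached so far
depth 2: 3 markings reached so far
depth 3: 4 markings reached so far
depth 4: 5 markings reached so far
depth 5: 6 markings reached so far
target is not among the 6 markings reachable within 5 steps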